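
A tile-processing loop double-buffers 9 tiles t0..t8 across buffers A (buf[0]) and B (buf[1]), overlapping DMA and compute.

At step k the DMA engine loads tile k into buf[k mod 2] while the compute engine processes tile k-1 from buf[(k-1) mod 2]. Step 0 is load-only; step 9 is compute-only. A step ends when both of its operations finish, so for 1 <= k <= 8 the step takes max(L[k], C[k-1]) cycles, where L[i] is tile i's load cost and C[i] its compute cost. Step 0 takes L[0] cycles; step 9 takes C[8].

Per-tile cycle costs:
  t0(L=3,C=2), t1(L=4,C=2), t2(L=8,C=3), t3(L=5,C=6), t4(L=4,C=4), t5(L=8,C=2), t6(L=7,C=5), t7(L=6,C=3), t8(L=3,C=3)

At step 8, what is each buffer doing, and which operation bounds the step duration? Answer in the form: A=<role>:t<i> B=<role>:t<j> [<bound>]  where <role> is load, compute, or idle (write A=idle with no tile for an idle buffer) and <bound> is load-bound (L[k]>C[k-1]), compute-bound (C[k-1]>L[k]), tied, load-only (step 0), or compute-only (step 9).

  0. 3=3c; end=3; A:t0 B:-
  1. max(4,2)=4c; end=7; A:t0 B:t1
  2. max(8,2)=8c; end=15; A:t2 B:t1
  3. max(5,3)=5c; end=20; A:t2 B:t3
  4. max(4,6)=6c; end=26; A:t4 B:t3
  5. max(8,4)=8c; end=34; A:t4 B:t5
  6. max(7,2)=7c; end=41; A:t6 B:t5
  7. max(6,5)=6c; end=47; A:t6 B:t7
  8. max(3,3)=3c; end=50; A:t8 B:t7
  9. 3=3c; end=53; A:t8 B:t7

step 8: A=load:t8 B=compute:t7 [tied]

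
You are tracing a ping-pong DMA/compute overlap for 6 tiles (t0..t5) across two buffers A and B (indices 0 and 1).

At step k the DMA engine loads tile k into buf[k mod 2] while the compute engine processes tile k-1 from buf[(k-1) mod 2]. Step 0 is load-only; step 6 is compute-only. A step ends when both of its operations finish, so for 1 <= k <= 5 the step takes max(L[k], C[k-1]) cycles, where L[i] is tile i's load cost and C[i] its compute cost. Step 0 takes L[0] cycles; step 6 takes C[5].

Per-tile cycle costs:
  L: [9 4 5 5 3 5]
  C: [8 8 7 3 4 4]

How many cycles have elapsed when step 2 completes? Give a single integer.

end_cycle[2] = 25

step 0: L[0]=9 → dur=9, Σ=9 | A=load:t0 B=idle [load-only]
step 1: L[1]=4 C[0]=8 → dur=8, Σ=17 | A=compute:t0 B=load:t1 [compute-bound]
step 2: L[2]=5 C[1]=8 → dur=8, Σ=25 | A=load:t2 B=compute:t1 [compute-bound]
step 3: L[3]=5 C[2]=7 → dur=7, Σ=32 | A=compute:t2 B=load:t3 [compute-bound]
step 4: L[4]=3 C[3]=3 → dur=3, Σ=35 | A=load:t4 B=compute:t3 [tied]
step 5: L[5]=5 C[4]=4 → dur=5, Σ=40 | A=compute:t4 B=load:t5 [load-bound]
step 6: C[5]=4 → dur=4, Σ=44 | A=idle B=compute:t5 [compute-only]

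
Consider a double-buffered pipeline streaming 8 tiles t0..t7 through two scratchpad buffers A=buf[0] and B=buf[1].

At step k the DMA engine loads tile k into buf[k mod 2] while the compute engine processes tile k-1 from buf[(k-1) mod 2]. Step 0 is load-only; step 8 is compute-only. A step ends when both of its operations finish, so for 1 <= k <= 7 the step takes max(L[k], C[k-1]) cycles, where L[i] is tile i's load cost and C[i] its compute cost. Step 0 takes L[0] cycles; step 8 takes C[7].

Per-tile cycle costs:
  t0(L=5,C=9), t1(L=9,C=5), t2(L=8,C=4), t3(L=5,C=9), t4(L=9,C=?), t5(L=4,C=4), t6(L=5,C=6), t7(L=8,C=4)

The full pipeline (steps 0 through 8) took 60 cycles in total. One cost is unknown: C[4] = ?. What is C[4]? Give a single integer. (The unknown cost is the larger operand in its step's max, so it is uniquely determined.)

C[4] = 7

step 0 = dur = L[0]=5 = 5
step 1 = dur = max(L[1]=9, C[0]=9) = 9
step 2 = dur = max(L[2]=8, C[1]=5) = 8
step 3 = dur = max(L[3]=5, C[2]=4) = 5
step 4 = dur = max(L[4]=9, C[3]=9) = 9
step 5 = dur = max(L[5]=4, C[4]=?) = C[4]  (unknown; binding)
step 6 = dur = max(L[6]=5, C[5]=4) = 5
step 7 = dur = max(L[7]=8, C[6]=6) = 8
step 8 = dur = C[7]=4 = 4
sum of known step durations = 53
dur[5] = total - known = 60 - 53 = 7
C[4] is the binding max in step 5, so C[4] = dur[5] = 7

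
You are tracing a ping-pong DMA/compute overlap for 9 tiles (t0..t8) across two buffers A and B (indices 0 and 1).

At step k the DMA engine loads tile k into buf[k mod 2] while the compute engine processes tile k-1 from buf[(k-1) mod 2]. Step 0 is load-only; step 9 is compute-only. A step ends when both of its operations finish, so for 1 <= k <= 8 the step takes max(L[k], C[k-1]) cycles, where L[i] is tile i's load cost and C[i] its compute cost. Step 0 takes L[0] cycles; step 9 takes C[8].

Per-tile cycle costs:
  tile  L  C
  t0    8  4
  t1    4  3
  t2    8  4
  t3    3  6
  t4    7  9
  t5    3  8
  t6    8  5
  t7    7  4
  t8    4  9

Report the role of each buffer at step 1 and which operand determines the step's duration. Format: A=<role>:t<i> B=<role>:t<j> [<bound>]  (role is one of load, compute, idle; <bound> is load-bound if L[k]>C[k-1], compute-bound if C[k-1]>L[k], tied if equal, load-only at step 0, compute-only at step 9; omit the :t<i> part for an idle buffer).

step 1: A=compute:t0 B=load:t1 [tied]

step 0: L[0]=8 → dur=8, Σ=8 | A=load:t0 B=idle [load-only]
step 1: L[1]=4 C[0]=4 → dur=4, Σ=12 | A=compute:t0 B=load:t1 [tied]
step 2: L[2]=8 C[1]=3 → dur=8, Σ=20 | A=load:t2 B=compute:t1 [load-bound]
step 3: L[3]=3 C[2]=4 → dur=4, Σ=24 | A=compute:t2 B=load:t3 [compute-bound]
step 4: L[4]=7 C[3]=6 → dur=7, Σ=31 | A=load:t4 B=compute:t3 [load-bound]
step 5: L[5]=3 C[4]=9 → dur=9, Σ=40 | A=compute:t4 B=load:t5 [compute-bound]
step 6: L[6]=8 C[5]=8 → dur=8, Σ=48 | A=load:t6 B=compute:t5 [tied]
step 7: L[7]=7 C[6]=5 → dur=7, Σ=55 | A=compute:t6 B=load:t7 [load-bound]
step 8: L[8]=4 C[7]=4 → dur=4, Σ=59 | A=load:t8 B=compute:t7 [tied]
step 9: C[8]=9 → dur=9, Σ=68 | A=compute:t8 B=idle [compute-only]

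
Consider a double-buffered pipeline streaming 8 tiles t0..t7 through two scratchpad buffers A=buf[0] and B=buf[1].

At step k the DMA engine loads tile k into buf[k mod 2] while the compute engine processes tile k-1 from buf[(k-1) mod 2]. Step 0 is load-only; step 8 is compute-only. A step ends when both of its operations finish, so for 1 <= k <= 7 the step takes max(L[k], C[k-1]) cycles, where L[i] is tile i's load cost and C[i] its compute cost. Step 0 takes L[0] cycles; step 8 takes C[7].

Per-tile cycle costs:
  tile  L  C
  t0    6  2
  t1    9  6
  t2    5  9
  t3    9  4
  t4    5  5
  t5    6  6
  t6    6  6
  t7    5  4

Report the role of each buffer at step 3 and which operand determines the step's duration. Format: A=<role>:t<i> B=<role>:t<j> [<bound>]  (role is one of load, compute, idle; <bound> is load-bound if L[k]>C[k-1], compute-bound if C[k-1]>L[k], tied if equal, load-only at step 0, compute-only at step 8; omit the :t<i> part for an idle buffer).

  0. 6=6c; end=6; A:t0 B:-
  1. max(9,2)=9c; end=15; A:t0 B:t1
  2. max(5,6)=6c; end=21; A:t2 B:t1
  3. max(9,9)=9c; end=30; A:t2 B:t3
  4. max(5,4)=5c; end=35; A:t4 B:t3
  5. max(6,5)=6c; end=41; A:t4 B:t5
  6. max(6,6)=6c; end=47; A:t6 B:t5
  7. max(5,6)=6c; end=53; A:t6 B:t7
  8. 4=4c; end=57; A:t6 B:t7

step 3: A=compute:t2 B=load:t3 [tied]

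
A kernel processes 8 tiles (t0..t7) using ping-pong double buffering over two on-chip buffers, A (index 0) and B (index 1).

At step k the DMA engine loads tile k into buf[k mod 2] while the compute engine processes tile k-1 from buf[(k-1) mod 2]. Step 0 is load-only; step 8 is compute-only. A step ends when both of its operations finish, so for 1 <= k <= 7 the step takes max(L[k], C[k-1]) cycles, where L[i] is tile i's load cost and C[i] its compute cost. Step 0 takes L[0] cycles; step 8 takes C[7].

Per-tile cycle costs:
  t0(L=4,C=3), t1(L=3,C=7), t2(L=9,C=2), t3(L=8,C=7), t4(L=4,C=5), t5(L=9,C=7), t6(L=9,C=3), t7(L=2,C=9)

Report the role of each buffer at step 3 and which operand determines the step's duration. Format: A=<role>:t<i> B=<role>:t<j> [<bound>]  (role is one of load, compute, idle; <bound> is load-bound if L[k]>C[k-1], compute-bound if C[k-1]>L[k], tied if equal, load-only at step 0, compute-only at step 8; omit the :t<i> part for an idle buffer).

step 3: A=compute:t2 B=load:t3 [load-bound]

  0. 4=4c; end=4; A:t0 B:-
  1. max(3,3)=3c; end=7; A:t0 B:t1
  2. max(9,7)=9c; end=16; A:t2 B:t1
  3. max(8,2)=8c; end=24; A:t2 B:t3
  4. max(4,7)=7c; end=31; A:t4 B:t3
  5. max(9,5)=9c; end=40; A:t4 B:t5
  6. max(9,7)=9c; end=49; A:t6 B:t5
  7. max(2,3)=3c; end=52; A:t6 B:t7
  8. 9=9c; end=61; A:t6 B:t7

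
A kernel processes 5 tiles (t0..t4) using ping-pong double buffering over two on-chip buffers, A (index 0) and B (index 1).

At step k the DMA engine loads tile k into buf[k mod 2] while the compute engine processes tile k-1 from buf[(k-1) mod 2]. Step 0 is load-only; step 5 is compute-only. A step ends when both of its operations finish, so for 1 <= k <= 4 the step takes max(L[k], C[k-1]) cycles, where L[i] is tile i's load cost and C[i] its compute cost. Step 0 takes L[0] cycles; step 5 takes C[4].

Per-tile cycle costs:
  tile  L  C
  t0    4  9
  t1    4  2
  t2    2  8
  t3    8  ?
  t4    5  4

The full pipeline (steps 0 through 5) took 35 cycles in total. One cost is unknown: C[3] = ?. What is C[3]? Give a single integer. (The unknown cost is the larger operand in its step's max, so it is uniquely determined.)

C[3] = 8

step 0 → dur = L[0]=4 = 4
step 1 → dur = max(L[1]=4, C[0]=9) = 9
step 2 → dur = max(L[2]=2, C[1]=2) = 2
step 3 → dur = max(L[3]=8, C[2]=8) = 8
step 4 → dur = max(L[4]=5, C[3]=?) = C[3]  (unknown; binding)
step 5 → dur = C[4]=4 = 4
sum of known step durations = 27
dur[4] = total - known = 35 - 27 = 8
C[3] is the binding max in step 4, so C[3] = dur[4] = 8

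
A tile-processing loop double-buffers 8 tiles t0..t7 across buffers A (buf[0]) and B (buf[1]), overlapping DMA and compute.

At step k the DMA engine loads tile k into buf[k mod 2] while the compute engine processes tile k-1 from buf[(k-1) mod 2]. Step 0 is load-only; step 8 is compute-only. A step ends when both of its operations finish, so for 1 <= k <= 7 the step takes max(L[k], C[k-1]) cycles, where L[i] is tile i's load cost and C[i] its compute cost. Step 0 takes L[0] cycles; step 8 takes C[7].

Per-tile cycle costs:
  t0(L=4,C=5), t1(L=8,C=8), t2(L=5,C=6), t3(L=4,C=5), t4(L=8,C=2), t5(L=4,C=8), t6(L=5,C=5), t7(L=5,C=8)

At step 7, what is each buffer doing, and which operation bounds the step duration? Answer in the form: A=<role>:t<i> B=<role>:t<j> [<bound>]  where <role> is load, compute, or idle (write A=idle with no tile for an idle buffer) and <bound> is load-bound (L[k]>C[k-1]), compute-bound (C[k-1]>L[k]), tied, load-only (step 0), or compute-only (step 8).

step 7: A=compute:t6 B=load:t7 [tied]

  0. 4=4c; end=4; A:t0 B:-
  1. max(8,5)=8c; end=12; A:t0 B:t1
  2. max(5,8)=8c; end=20; A:t2 B:t1
  3. max(4,6)=6c; end=26; A:t2 B:t3
  4. max(8,5)=8c; end=34; A:t4 B:t3
  5. max(4,2)=4c; end=38; A:t4 B:t5
  6. max(5,8)=8c; end=46; A:t6 B:t5
  7. max(5,5)=5c; end=51; A:t6 B:t7
  8. 8=8c; end=59; A:t6 B:t7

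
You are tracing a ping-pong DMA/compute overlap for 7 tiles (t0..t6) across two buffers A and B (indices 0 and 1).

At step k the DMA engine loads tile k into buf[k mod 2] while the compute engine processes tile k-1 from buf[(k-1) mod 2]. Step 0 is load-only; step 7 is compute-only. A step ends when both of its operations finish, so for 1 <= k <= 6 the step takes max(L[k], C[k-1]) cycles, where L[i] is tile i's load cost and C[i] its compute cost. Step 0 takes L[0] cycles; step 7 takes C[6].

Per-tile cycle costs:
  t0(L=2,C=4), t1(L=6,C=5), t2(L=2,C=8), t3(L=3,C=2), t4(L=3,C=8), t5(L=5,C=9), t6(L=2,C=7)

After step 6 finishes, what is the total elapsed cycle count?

end_cycle[6] = 41

[0] DMA t0→A (2c) ∥ CU idle ⇒ 2c, clock 2
[1] DMA t1→B (6c) ∥ CU A:t0 (4c) ⇒ 6c, clock 8
[2] DMA t2→A (2c) ∥ CU B:t1 (5c) ⇒ 5c, clock 13
[3] DMA t3→B (3c) ∥ CU A:t2 (8c) ⇒ 8c, clock 21
[4] DMA t4→A (3c) ∥ CU B:t3 (2c) ⇒ 3c, clock 24
[5] DMA t5→B (5c) ∥ CU A:t4 (8c) ⇒ 8c, clock 32
[6] DMA t6→A (2c) ∥ CU B:t5 (9c) ⇒ 9c, clock 41
[7] DMA idle ∥ CU A:t6 (7c) ⇒ 7c, clock 48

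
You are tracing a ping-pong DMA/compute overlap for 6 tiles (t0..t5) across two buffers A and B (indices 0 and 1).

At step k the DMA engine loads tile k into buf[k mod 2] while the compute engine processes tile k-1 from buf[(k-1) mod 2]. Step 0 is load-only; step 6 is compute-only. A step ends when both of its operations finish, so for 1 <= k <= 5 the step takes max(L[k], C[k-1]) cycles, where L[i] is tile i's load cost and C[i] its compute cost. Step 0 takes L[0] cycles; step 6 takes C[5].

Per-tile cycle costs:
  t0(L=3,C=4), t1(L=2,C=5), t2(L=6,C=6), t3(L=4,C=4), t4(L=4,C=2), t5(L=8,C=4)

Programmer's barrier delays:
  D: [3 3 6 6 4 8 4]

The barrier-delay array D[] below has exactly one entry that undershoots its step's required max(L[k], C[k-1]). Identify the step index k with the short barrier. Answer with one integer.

step 0: need L[0]=3 = 3; D[0]=3 ok
step 1: need max(L[1]=2,C[0]=4) = 4; D[1]=3 SHORT
step 2: need max(L[2]=6,C[1]=5) = 6; D[2]=6 ok
step 3: need max(L[3]=4,C[2]=6) = 6; D[3]=6 ok
step 4: need max(L[4]=4,C[3]=4) = 4; D[4]=4 ok
step 5: need max(L[5]=8,C[4]=2) = 8; D[5]=8 ok
step 6: need C[5]=4 = 4; D[6]=4 ok

hazard at step 1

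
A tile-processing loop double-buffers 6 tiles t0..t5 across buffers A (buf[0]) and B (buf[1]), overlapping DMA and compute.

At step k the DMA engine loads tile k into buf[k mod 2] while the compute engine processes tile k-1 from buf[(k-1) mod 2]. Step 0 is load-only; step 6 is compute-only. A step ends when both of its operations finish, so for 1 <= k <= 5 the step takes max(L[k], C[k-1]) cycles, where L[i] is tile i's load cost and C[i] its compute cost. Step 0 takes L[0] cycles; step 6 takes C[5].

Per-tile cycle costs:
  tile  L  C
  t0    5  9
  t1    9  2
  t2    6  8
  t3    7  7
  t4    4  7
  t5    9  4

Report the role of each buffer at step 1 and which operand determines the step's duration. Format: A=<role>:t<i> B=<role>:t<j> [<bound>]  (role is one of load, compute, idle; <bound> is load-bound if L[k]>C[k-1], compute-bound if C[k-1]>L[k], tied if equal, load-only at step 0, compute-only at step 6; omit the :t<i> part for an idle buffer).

step 1: A=compute:t0 B=load:t1 [tied]

step 0: L[0]=5 → dur=5, Σ=5 | A=load:t0 B=idle [load-only]
step 1: L[1]=9 C[0]=9 → dur=9, Σ=14 | A=compute:t0 B=load:t1 [tied]
step 2: L[2]=6 C[1]=2 → dur=6, Σ=20 | A=load:t2 B=compute:t1 [load-bound]
step 3: L[3]=7 C[2]=8 → dur=8, Σ=28 | A=compute:t2 B=load:t3 [compute-bound]
step 4: L[4]=4 C[3]=7 → dur=7, Σ=35 | A=load:t4 B=compute:t3 [compute-bound]
step 5: L[5]=9 C[4]=7 → dur=9, Σ=44 | A=compute:t4 B=load:t5 [load-bound]
step 6: C[5]=4 → dur=4, Σ=48 | A=idle B=compute:t5 [compute-only]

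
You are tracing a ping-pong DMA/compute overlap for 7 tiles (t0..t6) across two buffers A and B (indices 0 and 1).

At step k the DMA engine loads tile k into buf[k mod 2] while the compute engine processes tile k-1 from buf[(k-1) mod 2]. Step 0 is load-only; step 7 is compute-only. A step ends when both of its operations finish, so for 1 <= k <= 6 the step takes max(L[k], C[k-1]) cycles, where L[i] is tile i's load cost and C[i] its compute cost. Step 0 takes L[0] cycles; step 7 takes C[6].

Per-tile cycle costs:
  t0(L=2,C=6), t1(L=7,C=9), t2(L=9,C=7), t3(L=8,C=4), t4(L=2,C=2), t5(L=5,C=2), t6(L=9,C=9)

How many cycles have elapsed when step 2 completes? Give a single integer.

end_cycle[2] = 18

[0] DMA t0→A (2c) ∥ CU idle ⇒ 2c, clock 2
[1] DMA t1→B (7c) ∥ CU A:t0 (6c) ⇒ 7c, clock 9
[2] DMA t2→A (9c) ∥ CU B:t1 (9c) ⇒ 9c, clock 18
[3] DMA t3→B (8c) ∥ CU A:t2 (7c) ⇒ 8c, clock 26
[4] DMA t4→A (2c) ∥ CU B:t3 (4c) ⇒ 4c, clock 30
[5] DMA t5→B (5c) ∥ CU A:t4 (2c) ⇒ 5c, clock 35
[6] DMA t6→A (9c) ∥ CU B:t5 (2c) ⇒ 9c, clock 44
[7] DMA idle ∥ CU A:t6 (9c) ⇒ 9c, clock 53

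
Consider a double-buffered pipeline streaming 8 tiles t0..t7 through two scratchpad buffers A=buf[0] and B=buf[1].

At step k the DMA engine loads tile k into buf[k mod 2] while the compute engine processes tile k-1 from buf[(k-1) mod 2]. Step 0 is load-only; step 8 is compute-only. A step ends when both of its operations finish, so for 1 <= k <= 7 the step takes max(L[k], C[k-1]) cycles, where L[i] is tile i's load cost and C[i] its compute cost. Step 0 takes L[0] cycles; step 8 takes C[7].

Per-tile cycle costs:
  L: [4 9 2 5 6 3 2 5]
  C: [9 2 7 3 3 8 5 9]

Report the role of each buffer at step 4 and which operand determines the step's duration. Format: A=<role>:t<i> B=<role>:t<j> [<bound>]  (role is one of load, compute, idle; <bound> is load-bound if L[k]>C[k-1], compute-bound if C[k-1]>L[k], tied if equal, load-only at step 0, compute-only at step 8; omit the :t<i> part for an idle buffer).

step 4: A=load:t4 B=compute:t3 [load-bound]

  0. 4=4c; end=4; A:t0 B:-
  1. max(9,9)=9c; end=13; A:t0 B:t1
  2. max(2,2)=2c; end=15; A:t2 B:t1
  3. max(5,7)=7c; end=22; A:t2 B:t3
  4. max(6,3)=6c; end=28; A:t4 B:t3
  5. max(3,3)=3c; end=31; A:t4 B:t5
  6. max(2,8)=8c; end=39; A:t6 B:t5
  7. max(5,5)=5c; end=44; A:t6 B:t7
  8. 9=9c; end=53; A:t6 B:t7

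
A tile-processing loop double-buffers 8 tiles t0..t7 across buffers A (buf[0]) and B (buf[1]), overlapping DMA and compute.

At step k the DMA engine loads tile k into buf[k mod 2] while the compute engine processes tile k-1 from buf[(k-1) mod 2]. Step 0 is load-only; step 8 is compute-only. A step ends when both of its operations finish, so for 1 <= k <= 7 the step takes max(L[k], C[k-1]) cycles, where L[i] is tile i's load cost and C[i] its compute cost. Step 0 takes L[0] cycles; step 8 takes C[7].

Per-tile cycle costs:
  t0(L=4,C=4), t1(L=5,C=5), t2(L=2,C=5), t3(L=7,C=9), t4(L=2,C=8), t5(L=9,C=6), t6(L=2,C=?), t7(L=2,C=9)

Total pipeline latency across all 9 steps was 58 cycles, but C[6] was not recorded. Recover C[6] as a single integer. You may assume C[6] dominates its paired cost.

C[6] = 4

step 0: dur = L[0]=4 = 4
step 1: dur = max(L[1]=5, C[0]=4) = 5
step 2: dur = max(L[2]=2, C[1]=5) = 5
step 3: dur = max(L[3]=7, C[2]=5) = 7
step 4: dur = max(L[4]=2, C[3]=9) = 9
step 5: dur = max(L[5]=9, C[4]=8) = 9
step 6: dur = max(L[6]=2, C[5]=6) = 6
step 7: dur = max(L[7]=2, C[6]=?) = C[6]  (unknown; binding)
step 8: dur = C[7]=9 = 9
sum of known step durations = 54
dur[7] = total - known = 58 - 54 = 4
C[6] is the binding max in step 7, so C[6] = dur[7] = 4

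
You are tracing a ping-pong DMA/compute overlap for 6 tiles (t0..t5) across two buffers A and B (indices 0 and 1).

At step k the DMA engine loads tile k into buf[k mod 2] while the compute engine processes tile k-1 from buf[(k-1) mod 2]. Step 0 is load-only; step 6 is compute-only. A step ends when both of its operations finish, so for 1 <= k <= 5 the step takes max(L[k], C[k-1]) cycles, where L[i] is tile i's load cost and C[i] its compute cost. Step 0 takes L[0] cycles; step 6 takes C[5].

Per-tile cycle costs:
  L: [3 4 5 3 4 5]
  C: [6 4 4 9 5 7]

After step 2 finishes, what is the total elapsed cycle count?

[0] DMA t0→A (3c) ∥ CU idle ⇒ 3c, clock 3
[1] DMA t1→B (4c) ∥ CU A:t0 (6c) ⇒ 6c, clock 9
[2] DMA t2→A (5c) ∥ CU B:t1 (4c) ⇒ 5c, clock 14
[3] DMA t3→B (3c) ∥ CU A:t2 (4c) ⇒ 4c, clock 18
[4] DMA t4→A (4c) ∥ CU B:t3 (9c) ⇒ 9c, clock 27
[5] DMA t5→B (5c) ∥ CU A:t4 (5c) ⇒ 5c, clock 32
[6] DMA idle ∥ CU B:t5 (7c) ⇒ 7c, clock 39

end_cycle[2] = 14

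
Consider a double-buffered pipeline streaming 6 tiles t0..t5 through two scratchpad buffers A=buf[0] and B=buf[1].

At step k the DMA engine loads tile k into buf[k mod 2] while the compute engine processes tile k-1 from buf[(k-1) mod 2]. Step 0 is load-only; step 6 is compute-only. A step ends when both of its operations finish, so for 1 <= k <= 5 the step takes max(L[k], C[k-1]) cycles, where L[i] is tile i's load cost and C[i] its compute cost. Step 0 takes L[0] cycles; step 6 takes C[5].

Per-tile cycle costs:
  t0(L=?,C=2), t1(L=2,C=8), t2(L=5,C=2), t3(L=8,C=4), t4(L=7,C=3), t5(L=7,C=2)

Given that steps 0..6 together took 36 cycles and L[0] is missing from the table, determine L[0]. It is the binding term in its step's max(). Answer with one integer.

L[0] = 2

step 0: dur = L[0]=? = L[0]  (unknown; binding)
step 1: dur = max(L[1]=2, C[0]=2) = 2
step 2: dur = max(L[2]=5, C[1]=8) = 8
step 3: dur = max(L[3]=8, C[2]=2) = 8
step 4: dur = max(L[4]=7, C[3]=4) = 7
step 5: dur = max(L[5]=7, C[4]=3) = 7
step 6: dur = C[5]=2 = 2
sum of known step durations = 34
dur[0] = total - known = 36 - 34 = 2
L[0] is the binding max in step 0, so L[0] = dur[0] = 2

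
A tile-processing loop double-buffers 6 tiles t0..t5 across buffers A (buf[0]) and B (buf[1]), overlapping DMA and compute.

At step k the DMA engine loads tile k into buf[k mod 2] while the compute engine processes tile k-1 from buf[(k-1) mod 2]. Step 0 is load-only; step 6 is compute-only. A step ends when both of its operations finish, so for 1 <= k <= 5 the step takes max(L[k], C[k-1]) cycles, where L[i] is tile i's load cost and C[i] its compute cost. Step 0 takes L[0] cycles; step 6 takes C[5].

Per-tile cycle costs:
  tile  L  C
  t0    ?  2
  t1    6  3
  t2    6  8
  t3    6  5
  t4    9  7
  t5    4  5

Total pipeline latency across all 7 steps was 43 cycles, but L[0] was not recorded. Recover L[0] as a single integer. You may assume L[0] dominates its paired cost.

L[0] = 2

step 0 = dur = L[0]=? = L[0]  (unknown; binding)
step 1 = dur = max(L[1]=6, C[0]=2) = 6
step 2 = dur = max(L[2]=6, C[1]=3) = 6
step 3 = dur = max(L[3]=6, C[2]=8) = 8
step 4 = dur = max(L[4]=9, C[3]=5) = 9
step 5 = dur = max(L[5]=4, C[4]=7) = 7
step 6 = dur = C[5]=5 = 5
sum of known step durations = 41
dur[0] = total - known = 43 - 41 = 2
L[0] is the binding max in step 0, so L[0] = dur[0] = 2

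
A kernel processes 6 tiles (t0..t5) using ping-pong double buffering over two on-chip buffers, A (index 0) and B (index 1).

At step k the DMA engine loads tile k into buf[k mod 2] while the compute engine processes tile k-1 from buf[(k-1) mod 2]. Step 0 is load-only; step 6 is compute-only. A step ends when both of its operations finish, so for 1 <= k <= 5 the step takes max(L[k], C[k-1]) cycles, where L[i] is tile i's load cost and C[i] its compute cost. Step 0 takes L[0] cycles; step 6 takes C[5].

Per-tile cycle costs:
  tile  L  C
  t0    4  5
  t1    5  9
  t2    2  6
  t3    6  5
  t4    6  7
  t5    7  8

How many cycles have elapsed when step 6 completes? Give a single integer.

end_cycle[6] = 45

  0. 4=4c; end=4; A:t0 B:-
  1. max(5,5)=5c; end=9; A:t0 B:t1
  2. max(2,9)=9c; end=18; A:t2 B:t1
  3. max(6,6)=6c; end=24; A:t2 B:t3
  4. max(6,5)=6c; end=30; A:t4 B:t3
  5. max(7,7)=7c; end=37; A:t4 B:t5
  6. 8=8c; end=45; A:t4 B:t5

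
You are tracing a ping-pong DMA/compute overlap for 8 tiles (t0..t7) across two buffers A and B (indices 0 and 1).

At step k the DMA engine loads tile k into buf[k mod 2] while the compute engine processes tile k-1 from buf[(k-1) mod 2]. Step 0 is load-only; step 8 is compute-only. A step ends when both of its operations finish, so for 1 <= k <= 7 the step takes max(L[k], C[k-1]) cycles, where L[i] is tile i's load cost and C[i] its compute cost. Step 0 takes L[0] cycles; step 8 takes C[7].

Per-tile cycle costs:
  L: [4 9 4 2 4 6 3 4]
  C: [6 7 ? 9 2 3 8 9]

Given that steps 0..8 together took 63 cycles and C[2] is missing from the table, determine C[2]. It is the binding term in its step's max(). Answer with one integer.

C[2] = 8

step 0 | dur = L[0]=4 = 4
step 1 | dur = max(L[1]=9, C[0]=6) = 9
step 2 | dur = max(L[2]=4, C[1]=7) = 7
step 3 | dur = max(L[3]=2, C[2]=?) = C[2]  (unknown; binding)
step 4 | dur = max(L[4]=4, C[3]=9) = 9
step 5 | dur = max(L[5]=6, C[4]=2) = 6
step 6 | dur = max(L[6]=3, C[5]=3) = 3
step 7 | dur = max(L[7]=4, C[6]=8) = 8
step 8 | dur = C[7]=9 = 9
sum of known step durations = 55
dur[3] = total - known = 63 - 55 = 8
C[2] is the binding max in step 3, so C[2] = dur[3] = 8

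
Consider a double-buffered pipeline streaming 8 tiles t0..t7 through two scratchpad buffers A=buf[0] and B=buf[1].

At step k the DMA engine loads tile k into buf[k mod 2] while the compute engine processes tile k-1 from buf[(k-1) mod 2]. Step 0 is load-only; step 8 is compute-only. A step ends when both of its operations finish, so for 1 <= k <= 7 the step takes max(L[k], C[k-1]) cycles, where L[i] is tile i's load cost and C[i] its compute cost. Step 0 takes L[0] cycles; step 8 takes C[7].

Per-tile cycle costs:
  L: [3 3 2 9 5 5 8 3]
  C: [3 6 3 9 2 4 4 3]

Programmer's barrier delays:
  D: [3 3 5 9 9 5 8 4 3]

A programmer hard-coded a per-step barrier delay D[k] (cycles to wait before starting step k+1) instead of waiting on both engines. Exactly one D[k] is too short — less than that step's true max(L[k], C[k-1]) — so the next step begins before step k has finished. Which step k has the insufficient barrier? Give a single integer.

k=0 barrier L[0]=3→3c, D[0]=3 ok
k=1 barrier max(L[1]=3,C[0]=3)→3c, D[1]=3 ok
k=2 barrier max(L[2]=2,C[1]=6)→6c, D[2]=5 SHORT
k=3 barrier max(L[3]=9,C[2]=3)→9c, D[3]=9 ok
k=4 barrier max(L[4]=5,C[3]=9)→9c, D[4]=9 ok
k=5 barrier max(L[5]=5,C[4]=2)→5c, D[5]=5 ok
k=6 barrier max(L[6]=8,C[5]=4)→8c, D[6]=8 ok
k=7 barrier max(L[7]=3,C[6]=4)→4c, D[7]=4 ok
k=8 barrier C[7]=3→3c, D[8]=3 ok

hazard at step 2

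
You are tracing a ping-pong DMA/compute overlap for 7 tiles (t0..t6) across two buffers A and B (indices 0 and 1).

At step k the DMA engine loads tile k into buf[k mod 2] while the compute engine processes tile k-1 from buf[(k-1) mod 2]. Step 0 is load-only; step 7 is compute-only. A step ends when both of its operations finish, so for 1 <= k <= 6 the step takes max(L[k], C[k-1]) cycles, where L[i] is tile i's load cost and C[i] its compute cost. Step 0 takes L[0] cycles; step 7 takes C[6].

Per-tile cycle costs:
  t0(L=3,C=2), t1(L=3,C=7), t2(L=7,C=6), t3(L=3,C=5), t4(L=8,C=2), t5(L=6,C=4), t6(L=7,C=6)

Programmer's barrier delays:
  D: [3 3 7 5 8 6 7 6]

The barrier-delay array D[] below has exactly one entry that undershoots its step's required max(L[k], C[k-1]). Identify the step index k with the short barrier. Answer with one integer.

hazard at step 3

k=0 barrier L[0]=3→3c, D[0]=3 ok
k=1 barrier max(L[1]=3,C[0]=2)→3c, D[1]=3 ok
k=2 barrier max(L[2]=7,C[1]=7)→7c, D[2]=7 ok
k=3 barrier max(L[3]=3,C[2]=6)→6c, D[3]=5 SHORT
k=4 barrier max(L[4]=8,C[3]=5)→8c, D[4]=8 ok
k=5 barrier max(L[5]=6,C[4]=2)→6c, D[5]=6 ok
k=6 barrier max(L[6]=7,C[5]=4)→7c, D[6]=7 ok
k=7 barrier C[6]=6→6c, D[7]=6 ok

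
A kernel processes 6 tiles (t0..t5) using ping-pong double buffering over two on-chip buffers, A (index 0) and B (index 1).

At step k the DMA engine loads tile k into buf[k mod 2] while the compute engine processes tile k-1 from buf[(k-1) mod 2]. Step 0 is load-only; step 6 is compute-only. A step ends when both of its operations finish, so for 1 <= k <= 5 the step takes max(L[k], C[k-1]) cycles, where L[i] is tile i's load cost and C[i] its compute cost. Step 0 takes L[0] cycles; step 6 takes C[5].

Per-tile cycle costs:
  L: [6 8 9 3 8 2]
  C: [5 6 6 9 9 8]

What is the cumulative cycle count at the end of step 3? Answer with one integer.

  0. 6=6c; end=6; A:t0 B:-
  1. max(8,5)=8c; end=14; A:t0 B:t1
  2. max(9,6)=9c; end=23; A:t2 B:t1
  3. max(3,6)=6c; end=29; A:t2 B:t3
  4. max(8,9)=9c; end=38; A:t4 B:t3
  5. max(2,9)=9c; end=47; A:t4 B:t5
  6. 8=8c; end=55; A:t4 B:t5

end_cycle[3] = 29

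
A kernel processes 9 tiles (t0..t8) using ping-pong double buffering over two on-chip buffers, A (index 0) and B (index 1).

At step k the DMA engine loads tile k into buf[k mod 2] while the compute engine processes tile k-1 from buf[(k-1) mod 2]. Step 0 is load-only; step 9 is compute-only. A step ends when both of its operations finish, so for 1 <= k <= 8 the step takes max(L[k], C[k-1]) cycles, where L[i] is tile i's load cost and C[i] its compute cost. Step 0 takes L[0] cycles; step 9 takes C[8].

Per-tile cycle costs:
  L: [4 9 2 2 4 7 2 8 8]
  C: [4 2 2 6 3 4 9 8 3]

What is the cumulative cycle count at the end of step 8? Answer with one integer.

  0. 4=4c; end=4; A:t0 B:-
  1. max(9,4)=9c; end=13; A:t0 B:t1
  2. max(2,2)=2c; end=15; A:t2 B:t1
  3. max(2,2)=2c; end=17; A:t2 B:t3
  4. max(4,6)=6c; end=23; A:t4 B:t3
  5. max(7,3)=7c; end=30; A:t4 B:t5
  6. max(2,4)=4c; end=34; A:t6 B:t5
  7. max(8,9)=9c; end=43; A:t6 B:t7
  8. max(8,8)=8c; end=51; A:t8 B:t7
  9. 3=3c; end=54; A:t8 B:t7

end_cycle[8] = 51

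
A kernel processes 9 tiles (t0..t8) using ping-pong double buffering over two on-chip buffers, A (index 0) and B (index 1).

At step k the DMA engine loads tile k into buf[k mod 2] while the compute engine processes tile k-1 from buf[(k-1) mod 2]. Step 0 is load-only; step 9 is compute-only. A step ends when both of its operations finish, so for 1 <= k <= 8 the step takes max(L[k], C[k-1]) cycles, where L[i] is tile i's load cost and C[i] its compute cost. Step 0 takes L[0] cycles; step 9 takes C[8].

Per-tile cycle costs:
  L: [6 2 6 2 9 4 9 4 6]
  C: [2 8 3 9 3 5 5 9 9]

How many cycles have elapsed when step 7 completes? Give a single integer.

end_cycle[7] = 46

step 0: L[0]=6 → dur=6, Σ=6 | A=load:t0 B=idle [load-only]
step 1: L[1]=2 C[0]=2 → dur=2, Σ=8 | A=compute:t0 B=load:t1 [tied]
step 2: L[2]=6 C[1]=8 → dur=8, Σ=16 | A=load:t2 B=compute:t1 [compute-bound]
step 3: L[3]=2 C[2]=3 → dur=3, Σ=19 | A=compute:t2 B=load:t3 [compute-bound]
step 4: L[4]=9 C[3]=9 → dur=9, Σ=28 | A=load:t4 B=compute:t3 [tied]
step 5: L[5]=4 C[4]=3 → dur=4, Σ=32 | A=compute:t4 B=load:t5 [load-bound]
step 6: L[6]=9 C[5]=5 → dur=9, Σ=41 | A=load:t6 B=compute:t5 [load-bound]
step 7: L[7]=4 C[6]=5 → dur=5, Σ=46 | A=compute:t6 B=load:t7 [compute-bound]
step 8: L[8]=6 C[7]=9 → dur=9, Σ=55 | A=load:t8 B=compute:t7 [compute-bound]
step 9: C[8]=9 → dur=9, Σ=64 | A=compute:t8 B=idle [compute-only]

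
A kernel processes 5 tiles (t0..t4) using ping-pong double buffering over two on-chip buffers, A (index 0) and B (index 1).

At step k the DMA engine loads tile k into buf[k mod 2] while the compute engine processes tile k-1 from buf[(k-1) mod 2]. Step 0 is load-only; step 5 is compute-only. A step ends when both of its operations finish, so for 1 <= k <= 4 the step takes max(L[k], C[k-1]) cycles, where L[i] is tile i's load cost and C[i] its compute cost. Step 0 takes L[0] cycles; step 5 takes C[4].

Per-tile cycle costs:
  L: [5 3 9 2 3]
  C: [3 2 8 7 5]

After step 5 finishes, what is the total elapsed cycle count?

[0] DMA t0→A (5c) ∥ CU idle ⇒ 5c, clock 5
[1] DMA t1→B (3c) ∥ CU A:t0 (3c) ⇒ 3c, clock 8
[2] DMA t2→A (9c) ∥ CU B:t1 (2c) ⇒ 9c, clock 17
[3] DMA t3→B (2c) ∥ CU A:t2 (8c) ⇒ 8c, clock 25
[4] DMA t4→A (3c) ∥ CU B:t3 (7c) ⇒ 7c, clock 32
[5] DMA idle ∥ CU A:t4 (5c) ⇒ 5c, clock 37

end_cycle[5] = 37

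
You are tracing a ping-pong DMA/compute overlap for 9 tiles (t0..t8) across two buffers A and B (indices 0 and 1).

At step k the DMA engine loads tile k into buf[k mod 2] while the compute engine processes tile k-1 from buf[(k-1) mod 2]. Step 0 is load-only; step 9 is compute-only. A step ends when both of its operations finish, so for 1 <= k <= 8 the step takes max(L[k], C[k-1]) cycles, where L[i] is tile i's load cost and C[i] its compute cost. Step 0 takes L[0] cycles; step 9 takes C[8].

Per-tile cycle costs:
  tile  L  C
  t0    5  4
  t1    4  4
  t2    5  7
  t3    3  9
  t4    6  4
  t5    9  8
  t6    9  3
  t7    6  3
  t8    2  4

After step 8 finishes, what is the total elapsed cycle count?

[0] DMA t0→A (5c) ∥ CU idle ⇒ 5c, clock 5
[1] DMA t1→B (4c) ∥ CU A:t0 (4c) ⇒ 4c, clock 9
[2] DMA t2→A (5c) ∥ CU B:t1 (4c) ⇒ 5c, clock 14
[3] DMA t3→B (3c) ∥ CU A:t2 (7c) ⇒ 7c, clock 21
[4] DMA t4→A (6c) ∥ CU B:t3 (9c) ⇒ 9c, clock 30
[5] DMA t5→B (9c) ∥ CU A:t4 (4c) ⇒ 9c, clock 39
[6] DMA t6→A (9c) ∥ CU B:t5 (8c) ⇒ 9c, clock 48
[7] DMA t7→B (6c) ∥ CU A:t6 (3c) ⇒ 6c, clock 54
[8] DMA t8→A (2c) ∥ CU B:t7 (3c) ⇒ 3c, clock 57
[9] DMA idle ∥ CU A:t8 (4c) ⇒ 4c, clock 61

end_cycle[8] = 57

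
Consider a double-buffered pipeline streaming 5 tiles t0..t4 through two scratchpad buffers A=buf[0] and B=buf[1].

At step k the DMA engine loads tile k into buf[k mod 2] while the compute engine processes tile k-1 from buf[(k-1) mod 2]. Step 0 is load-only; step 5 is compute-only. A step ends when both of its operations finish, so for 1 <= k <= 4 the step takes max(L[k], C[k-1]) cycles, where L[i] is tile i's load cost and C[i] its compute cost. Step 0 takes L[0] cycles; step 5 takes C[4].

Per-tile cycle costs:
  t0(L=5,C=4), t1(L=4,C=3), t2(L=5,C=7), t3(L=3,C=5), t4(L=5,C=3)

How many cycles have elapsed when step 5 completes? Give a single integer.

end_cycle[5] = 29

k=0 load=t0/5c comp=- wait=5 total=5
k=1 load=t1/4c comp=t0/4c wait=4 total=9
k=2 load=t2/5c comp=t1/3c wait=5 total=14
k=3 load=t3/3c comp=t2/7c wait=7 total=21
k=4 load=t4/5c comp=t3/5c wait=5 total=26
k=5 load=- comp=t4/3c wait=3 total=29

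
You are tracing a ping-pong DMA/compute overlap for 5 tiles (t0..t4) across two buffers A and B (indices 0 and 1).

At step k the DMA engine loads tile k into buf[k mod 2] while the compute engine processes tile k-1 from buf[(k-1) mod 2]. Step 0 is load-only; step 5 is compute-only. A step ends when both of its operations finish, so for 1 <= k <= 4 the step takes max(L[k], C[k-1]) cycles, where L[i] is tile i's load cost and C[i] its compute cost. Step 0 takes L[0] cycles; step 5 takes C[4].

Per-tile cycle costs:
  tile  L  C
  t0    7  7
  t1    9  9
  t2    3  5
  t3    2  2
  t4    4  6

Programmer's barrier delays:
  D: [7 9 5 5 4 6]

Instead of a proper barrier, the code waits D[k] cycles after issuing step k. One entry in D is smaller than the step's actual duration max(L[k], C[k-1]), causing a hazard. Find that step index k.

hazard at step 2

[0] required=L[0]=7=7 vs D=7 ok
[1] required=max(L[1]=9,C[0]=7)=9 vs D=9 ok
[2] required=max(L[2]=3,C[1]=9)=9 vs D=5 SHORT
[3] required=max(L[3]=2,C[2]=5)=5 vs D=5 ok
[4] required=max(L[4]=4,C[3]=2)=4 vs D=4 ok
[5] required=C[4]=6=6 vs D=6 ok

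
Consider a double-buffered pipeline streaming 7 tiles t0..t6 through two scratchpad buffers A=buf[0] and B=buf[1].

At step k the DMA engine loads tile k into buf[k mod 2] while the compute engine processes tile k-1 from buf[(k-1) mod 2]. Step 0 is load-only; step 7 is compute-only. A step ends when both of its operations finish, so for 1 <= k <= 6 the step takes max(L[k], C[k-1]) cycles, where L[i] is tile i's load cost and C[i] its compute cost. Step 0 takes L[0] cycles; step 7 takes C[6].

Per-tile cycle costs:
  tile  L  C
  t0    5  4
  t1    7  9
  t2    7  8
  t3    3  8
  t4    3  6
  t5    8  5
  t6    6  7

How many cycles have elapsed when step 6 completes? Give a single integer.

  0. 5=5c; end=5; A:t0 B:-
  1. max(7,4)=7c; end=12; A:t0 B:t1
  2. max(7,9)=9c; end=21; A:t2 B:t1
  3. max(3,8)=8c; end=29; A:t2 B:t3
  4. max(3,8)=8c; end=37; A:t4 B:t3
  5. max(8,6)=8c; end=45; A:t4 B:t5
  6. max(6,5)=6c; end=51; A:t6 B:t5
  7. 7=7c; end=58; A:t6 B:t5

end_cycle[6] = 51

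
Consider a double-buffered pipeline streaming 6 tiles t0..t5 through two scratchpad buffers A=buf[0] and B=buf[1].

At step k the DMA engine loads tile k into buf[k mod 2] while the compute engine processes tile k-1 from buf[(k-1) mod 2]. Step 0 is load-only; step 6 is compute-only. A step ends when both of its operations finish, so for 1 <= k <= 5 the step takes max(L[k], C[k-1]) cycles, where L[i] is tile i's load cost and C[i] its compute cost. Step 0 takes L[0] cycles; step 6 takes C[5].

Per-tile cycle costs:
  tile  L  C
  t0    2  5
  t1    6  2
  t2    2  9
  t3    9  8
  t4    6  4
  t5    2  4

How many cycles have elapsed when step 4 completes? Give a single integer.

end_cycle[4] = 27

[0] DMA t0→A (2c) ∥ CU idle ⇒ 2c, clock 2
[1] DMA t1→B (6c) ∥ CU A:t0 (5c) ⇒ 6c, clock 8
[2] DMA t2→A (2c) ∥ CU B:t1 (2c) ⇒ 2c, clock 10
[3] DMA t3→B (9c) ∥ CU A:t2 (9c) ⇒ 9c, clock 19
[4] DMA t4→A (6c) ∥ CU B:t3 (8c) ⇒ 8c, clock 27
[5] DMA t5→B (2c) ∥ CU A:t4 (4c) ⇒ 4c, clock 31
[6] DMA idle ∥ CU B:t5 (4c) ⇒ 4c, clock 35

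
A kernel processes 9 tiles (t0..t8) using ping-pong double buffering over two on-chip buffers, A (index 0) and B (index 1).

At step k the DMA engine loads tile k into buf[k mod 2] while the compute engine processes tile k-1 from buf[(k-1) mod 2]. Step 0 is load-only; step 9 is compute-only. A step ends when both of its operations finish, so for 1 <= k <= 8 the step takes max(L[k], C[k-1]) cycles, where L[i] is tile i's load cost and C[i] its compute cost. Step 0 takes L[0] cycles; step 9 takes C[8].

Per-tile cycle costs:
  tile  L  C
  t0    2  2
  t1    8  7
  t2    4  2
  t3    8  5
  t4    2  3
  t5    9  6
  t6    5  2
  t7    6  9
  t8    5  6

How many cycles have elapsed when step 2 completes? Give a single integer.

step 0: L[0]=2 → dur=2, Σ=2 | A=load:t0 B=idle [load-only]
step 1: L[1]=8 C[0]=2 → dur=8, Σ=10 | A=compute:t0 B=load:t1 [load-bound]
step 2: L[2]=4 C[1]=7 → dur=7, Σ=17 | A=load:t2 B=compute:t1 [compute-bound]
step 3: L[3]=8 C[2]=2 → dur=8, Σ=25 | A=compute:t2 B=load:t3 [load-bound]
step 4: L[4]=2 C[3]=5 → dur=5, Σ=30 | A=load:t4 B=compute:t3 [compute-bound]
step 5: L[5]=9 C[4]=3 → dur=9, Σ=39 | A=compute:t4 B=load:t5 [load-bound]
step 6: L[6]=5 C[5]=6 → dur=6, Σ=45 | A=load:t6 B=compute:t5 [compute-bound]
step 7: L[7]=6 C[6]=2 → dur=6, Σ=51 | A=compute:t6 B=load:t7 [load-bound]
step 8: L[8]=5 C[7]=9 → dur=9, Σ=60 | A=load:t8 B=compute:t7 [compute-bound]
step 9: C[8]=6 → dur=6, Σ=66 | A=compute:t8 B=idle [compute-only]

end_cycle[2] = 17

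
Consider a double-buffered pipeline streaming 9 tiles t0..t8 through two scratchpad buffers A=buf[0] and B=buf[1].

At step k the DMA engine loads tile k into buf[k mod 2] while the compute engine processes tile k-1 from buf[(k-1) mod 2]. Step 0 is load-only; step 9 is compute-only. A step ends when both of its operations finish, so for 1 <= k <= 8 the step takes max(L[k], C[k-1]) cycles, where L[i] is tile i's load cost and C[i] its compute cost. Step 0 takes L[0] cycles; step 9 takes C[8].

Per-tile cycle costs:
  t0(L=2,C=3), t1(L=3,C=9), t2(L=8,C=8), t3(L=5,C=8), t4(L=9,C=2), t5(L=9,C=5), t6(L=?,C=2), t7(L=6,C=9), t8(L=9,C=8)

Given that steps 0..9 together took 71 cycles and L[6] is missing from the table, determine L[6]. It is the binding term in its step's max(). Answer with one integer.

step 0 = dur = L[0]=2 = 2
step 1 = dur = max(L[1]=3, C[0]=3) = 3
step 2 = dur = max(L[2]=8, C[1]=9) = 9
step 3 = dur = max(L[3]=5, C[2]=8) = 8
step 4 = dur = max(L[4]=9, C[3]=8) = 9
step 5 = dur = max(L[5]=9, C[4]=2) = 9
step 6 = dur = max(L[6]=?, C[5]=5) = L[6]  (unknown; binding)
step 7 = dur = max(L[7]=6, C[6]=2) = 6
step 8 = dur = max(L[8]=9, C[7]=9) = 9
step 9 = dur = C[8]=8 = 8
sum of known step durations = 63
dur[6] = total - known = 71 - 63 = 8
L[6] is the binding max in step 6, so L[6] = dur[6] = 8

L[6] = 8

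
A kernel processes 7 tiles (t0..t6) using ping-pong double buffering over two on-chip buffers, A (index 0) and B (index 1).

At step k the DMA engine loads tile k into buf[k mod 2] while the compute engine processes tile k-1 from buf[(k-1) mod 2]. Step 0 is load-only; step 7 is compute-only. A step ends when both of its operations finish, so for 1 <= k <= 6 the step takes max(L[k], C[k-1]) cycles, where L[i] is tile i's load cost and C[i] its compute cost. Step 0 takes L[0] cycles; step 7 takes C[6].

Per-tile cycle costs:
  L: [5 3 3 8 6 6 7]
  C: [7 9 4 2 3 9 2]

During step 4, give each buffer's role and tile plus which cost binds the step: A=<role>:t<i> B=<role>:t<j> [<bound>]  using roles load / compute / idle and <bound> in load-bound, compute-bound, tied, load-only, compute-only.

[0] DMA t0→A (5c) ∥ CU idle ⇒ 5c, clock 5
[1] DMA t1→B (3c) ∥ CU A:t0 (7c) ⇒ 7c, clock 12
[2] DMA t2→A (3c) ∥ CU B:t1 (9c) ⇒ 9c, clock 21
[3] DMA t3→B (8c) ∥ CU A:t2 (4c) ⇒ 8c, clock 29
[4] DMA t4→A (6c) ∥ CU B:t3 (2c) ⇒ 6c, clock 35
[5] DMA t5→B (6c) ∥ CU A:t4 (3c) ⇒ 6c, clock 41
[6] DMA t6→A (7c) ∥ CU B:t5 (9c) ⇒ 9c, clock 50
[7] DMA idle ∥ CU A:t6 (2c) ⇒ 2c, clock 52

step 4: A=load:t4 B=compute:t3 [load-bound]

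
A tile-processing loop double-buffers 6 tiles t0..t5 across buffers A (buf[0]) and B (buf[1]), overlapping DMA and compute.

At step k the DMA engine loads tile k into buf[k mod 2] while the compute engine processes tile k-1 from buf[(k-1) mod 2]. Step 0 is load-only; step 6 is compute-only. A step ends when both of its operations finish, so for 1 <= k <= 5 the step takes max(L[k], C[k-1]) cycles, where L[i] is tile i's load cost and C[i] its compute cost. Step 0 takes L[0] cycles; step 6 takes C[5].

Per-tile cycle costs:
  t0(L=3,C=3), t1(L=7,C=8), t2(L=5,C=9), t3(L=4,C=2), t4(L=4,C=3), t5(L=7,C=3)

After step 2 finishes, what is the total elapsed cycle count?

k=0 load=t0/3c comp=- wait=3 total=3
k=1 load=t1/7c comp=t0/3c wait=7 total=10
k=2 load=t2/5c comp=t1/8c wait=8 total=18
k=3 load=t3/4c comp=t2/9c wait=9 total=27
k=4 load=t4/4c comp=t3/2c wait=4 total=31
k=5 load=t5/7c comp=t4/3c wait=7 total=38
k=6 load=- comp=t5/3c wait=3 total=41

end_cycle[2] = 18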